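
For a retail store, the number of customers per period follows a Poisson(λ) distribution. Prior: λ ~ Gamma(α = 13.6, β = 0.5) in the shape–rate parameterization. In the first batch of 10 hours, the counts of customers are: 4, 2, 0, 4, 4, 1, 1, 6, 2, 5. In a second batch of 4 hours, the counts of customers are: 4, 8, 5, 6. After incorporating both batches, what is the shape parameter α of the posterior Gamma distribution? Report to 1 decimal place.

With a Gamma(shape α, rate β) prior, the Poisson likelihood is conjugate: the posterior is Gamma(α + ΣXᵢ, β + n).
Batch 1: sum of counts S = 29 over n = 10 hours.
After batch 1: Gamma(α+S, β+n) = Gamma(13.6+29, 0.5+10) = Gamma(42.6, 10.5).
Batch 2: sum of counts S = 23 over n = 4 hours.
After batch 2: Gamma(α+S, β+n) = Gamma(42.6+23, 10.5+4) = Gamma(65.6, 14.5).
Posterior α = 65.6.

65.6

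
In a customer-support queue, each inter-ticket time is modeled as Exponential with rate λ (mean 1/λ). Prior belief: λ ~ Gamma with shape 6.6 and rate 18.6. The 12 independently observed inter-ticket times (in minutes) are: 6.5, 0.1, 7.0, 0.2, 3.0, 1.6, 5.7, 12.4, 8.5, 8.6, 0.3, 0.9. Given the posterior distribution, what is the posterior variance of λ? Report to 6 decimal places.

0.003452

With a Gamma(shape α, rate β) prior on the exponential rate λ, the posterior after n observations with total T = Σxᵢ is Gamma(α+n, β+T).
Sum of observations T = 54.8 minutes; n = 12.
Posterior: Gamma(6.6+12, 18.6+54.8) = Gamma(18.6, 73.4).
Var = α/β² = 0.003452.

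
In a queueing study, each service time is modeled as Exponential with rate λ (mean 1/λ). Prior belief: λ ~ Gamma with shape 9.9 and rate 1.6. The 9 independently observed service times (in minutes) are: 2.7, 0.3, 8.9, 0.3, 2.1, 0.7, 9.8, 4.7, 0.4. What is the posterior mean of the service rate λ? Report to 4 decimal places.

With a Gamma(shape α, rate β) prior on the exponential rate λ, the posterior after n observations with total T = Σxᵢ is Gamma(α+n, β+T).
Sum of observations T = 29.9 minutes; n = 9.
Posterior: Gamma(9.9+9, 1.6+29.9) = Gamma(18.9, 31.5).
Posterior mean of λ = α/β = 18.9/31.5 = 0.6000.

0.6000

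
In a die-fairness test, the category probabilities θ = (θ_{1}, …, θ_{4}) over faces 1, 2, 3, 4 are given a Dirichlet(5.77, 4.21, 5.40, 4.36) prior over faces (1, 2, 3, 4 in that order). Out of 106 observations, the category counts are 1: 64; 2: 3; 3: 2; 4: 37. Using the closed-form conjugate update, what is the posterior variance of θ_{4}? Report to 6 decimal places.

The Dirichlet prior is conjugate to the Multinomial likelihood: each posterior αⱼ = prior αⱼ + observed count nⱼ.
Posterior concentration: (69.77, 7.21, 7.40, 41.36), total = 125.74.
Var[θ_j] = α_j(Σα−α_j)/((Σα)²(Σα+1)) = 41.36·84.38/(125.74²·126.74) = 0.001742.

0.001742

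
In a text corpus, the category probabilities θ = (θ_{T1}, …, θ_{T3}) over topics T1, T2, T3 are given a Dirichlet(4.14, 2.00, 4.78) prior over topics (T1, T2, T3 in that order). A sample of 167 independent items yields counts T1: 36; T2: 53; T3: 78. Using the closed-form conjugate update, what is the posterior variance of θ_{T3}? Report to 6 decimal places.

0.001391

The Dirichlet prior is conjugate to the Multinomial likelihood: each posterior αⱼ = prior αⱼ + observed count nⱼ.
Posterior concentration: (40.14, 55.00, 82.78), total = 177.92.
Var[θ_j] = α_j(Σα−α_j)/((Σα)²(Σα+1)) = 82.78·95.14/(177.92²·178.92) = 0.001391.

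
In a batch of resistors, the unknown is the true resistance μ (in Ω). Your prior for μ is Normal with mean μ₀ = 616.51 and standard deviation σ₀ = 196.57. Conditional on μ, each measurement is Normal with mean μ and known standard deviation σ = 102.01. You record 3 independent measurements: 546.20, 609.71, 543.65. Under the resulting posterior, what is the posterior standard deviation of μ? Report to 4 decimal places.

56.4176

For Normal data with known variance σ², a Normal(μ₀, σ₀²) prior on μ is conjugate. Posterior precision = 1/σ₀² + n/σ²; posterior mean is the precision-weighted average of μ₀ and x̄.
σ₀² = 196.57² = 38639.7649, σ² = 102.01² = 10406.0401; σ² + n·σ₀² = 10406.0401 + 3·38639.7649 = 126325.3348.
Posterior precision = 1/σ₀² + n/σ² = 1/38639.7649 + 3/10406.0401 = (σ² + n·σ₀²)/(σ₀²σ²) = 126325.3348/(38639.7649·10406.0401); posterior variance σₙ² = σ₀²σ²/(σ² + n·σ₀²) = 38639.7649·10406.0401/126325.3348 = 3182.947772.
Posterior SD = √σₙ² = √(38639.7649·10406.0401/126325.3348) = 56.4176.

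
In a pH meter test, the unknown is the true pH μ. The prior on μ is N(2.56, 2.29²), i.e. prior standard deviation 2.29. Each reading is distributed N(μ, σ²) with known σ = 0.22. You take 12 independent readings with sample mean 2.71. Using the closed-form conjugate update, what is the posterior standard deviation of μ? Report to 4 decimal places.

For Normal data with known variance σ², a Normal(μ₀, σ₀²) prior on μ is conjugate. Posterior precision = 1/σ₀² + n/σ²; posterior mean is the precision-weighted average of μ₀ and x̄.
σ₀² = 2.29² = 5.2441, σ² = 0.22² = 0.0484; σ² + n·σ₀² = 0.0484 + 12·5.2441 = 62.9776.
Posterior precision = 1/σ₀² + n/σ² = 1/5.2441 + 12/0.0484 = (σ² + n·σ₀²)/(σ₀²σ²) = 62.9776/(5.2441·0.0484); posterior variance σₙ² = σ₀²σ²/(σ² + n·σ₀²) = 5.2441·0.0484/62.9776 = 0.004030.
Posterior SD = √σₙ² = √(5.2441·0.0484/62.9776) = 0.0635.

0.0635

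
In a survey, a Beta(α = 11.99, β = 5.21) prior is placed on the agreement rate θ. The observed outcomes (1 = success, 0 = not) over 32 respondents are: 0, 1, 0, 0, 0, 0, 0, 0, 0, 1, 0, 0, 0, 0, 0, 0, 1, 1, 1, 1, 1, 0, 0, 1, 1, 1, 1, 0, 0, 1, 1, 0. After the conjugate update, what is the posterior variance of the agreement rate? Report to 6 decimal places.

0.004979

The Beta prior is conjugate to a Binomial/Bernoulli likelihood; the update adds successes to α and failures to β.
Posterior: Beta(α+k, β+n−k) = Beta(11.99+13, 5.21+19) = Beta(24.99, 24.21).
Var = αβ/((α+β)²(α+β+1)) = 24.99·24.21/(49.20²·50.20) = 0.004979.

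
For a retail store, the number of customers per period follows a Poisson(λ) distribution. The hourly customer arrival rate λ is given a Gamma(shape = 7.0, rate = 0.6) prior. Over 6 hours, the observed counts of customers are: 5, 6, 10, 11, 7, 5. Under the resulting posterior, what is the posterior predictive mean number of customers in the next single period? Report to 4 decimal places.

With a Gamma(shape α, rate β) prior, the Poisson likelihood is conjugate: the posterior is Gamma(α + ΣXᵢ, β + n).
Sum of counts S = 44 over n = 6 hours.
Posterior: Gamma(α+S, β+n) = Gamma(7.0+44, 0.6+6) = Gamma(51.0, 6.6).
The predictive distribution for one future period is NegBinom with mean α/β = 7.7273.

7.7273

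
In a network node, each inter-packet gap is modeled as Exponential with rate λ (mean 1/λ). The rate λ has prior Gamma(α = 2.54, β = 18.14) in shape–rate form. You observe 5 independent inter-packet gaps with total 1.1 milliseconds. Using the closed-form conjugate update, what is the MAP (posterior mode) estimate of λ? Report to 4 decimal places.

0.3399

With a Gamma(shape α, rate β) prior on the exponential rate λ, the posterior after n observations with total T = Σxᵢ is Gamma(α+n, β+T).
Posterior: Gamma(2.54+5, 18.14+1.1) = Gamma(7.54, 19.24).
Mode = (α−1)/β = 0.3399.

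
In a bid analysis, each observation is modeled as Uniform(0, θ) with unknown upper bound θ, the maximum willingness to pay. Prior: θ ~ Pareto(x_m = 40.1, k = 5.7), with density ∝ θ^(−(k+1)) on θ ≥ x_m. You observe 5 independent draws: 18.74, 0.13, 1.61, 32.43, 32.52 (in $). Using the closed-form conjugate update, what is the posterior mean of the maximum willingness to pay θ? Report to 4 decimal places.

44.2340

A Pareto(scale x_m, shape k) prior on the upper bound θ of Uniform(0, θ) is conjugate: posterior is Pareto(max(x_m, max xᵢ), k + n).
Sample maximum = 32.52; prior scale x_m = 40.1 → posterior scale = max = 40.10.
Posterior shape = 5.7 + 5 = 10.7.
E[θ|data] = k·x_m/(k−1) = 10.7·40.10/9.7 = 44.2340.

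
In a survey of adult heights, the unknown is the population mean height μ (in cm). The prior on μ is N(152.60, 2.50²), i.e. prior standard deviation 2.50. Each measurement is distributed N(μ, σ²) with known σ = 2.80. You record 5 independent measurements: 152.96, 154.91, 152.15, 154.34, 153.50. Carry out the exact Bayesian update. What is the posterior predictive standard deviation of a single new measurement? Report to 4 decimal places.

For Normal data with known variance σ², a Normal(μ₀, σ₀²) prior on μ is conjugate. Posterior precision = 1/σ₀² + n/σ²; posterior mean is the precision-weighted average of μ₀ and x̄.
σ₀² = 2.50² = 6.25, σ² = 2.80² = 7.84; σ² + n·σ₀² = 7.84 + 5·6.25 = 39.09.
Posterior precision = 1/σ₀² + n/σ² = 1/6.25 + 5/7.84 = (σ² + n·σ₀²)/(σ₀²σ²) = 39.09/(6.25·7.84); posterior variance σₙ² = σ₀²σ²/(σ² + n·σ₀²) = 6.25·7.84/39.09 = 1.253518.
Predictive variance for one new observation = σₙ² + σ² = 6.25·7.84/39.09 + 7.84 = σ²·(σ₀² + 39.09)/39.09 = 7.84·45.34/39.09 = 9.093518; SD = √(7.84·45.34/39.09) = 3.0155.

3.0155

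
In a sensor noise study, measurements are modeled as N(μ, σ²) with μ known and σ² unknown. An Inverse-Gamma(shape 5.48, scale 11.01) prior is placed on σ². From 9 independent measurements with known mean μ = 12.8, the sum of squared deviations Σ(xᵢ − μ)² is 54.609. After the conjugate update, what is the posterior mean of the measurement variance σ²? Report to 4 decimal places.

4.2666

With known mean μ and an Inverse-Gamma(α, β) prior on σ², the Normal likelihood is conjugate: posterior is Inv-Gamma(α + n/2, β + Σ(xᵢ−μ)²/2).
Posterior: Inv-Gamma(5.48 + 9/2, 11.01 + 54.609/2) = Inv-Gamma(9.98, 38.3145).
E[σ²|data] = β/(α−1) = 38.3145/8.98 = 4.2666.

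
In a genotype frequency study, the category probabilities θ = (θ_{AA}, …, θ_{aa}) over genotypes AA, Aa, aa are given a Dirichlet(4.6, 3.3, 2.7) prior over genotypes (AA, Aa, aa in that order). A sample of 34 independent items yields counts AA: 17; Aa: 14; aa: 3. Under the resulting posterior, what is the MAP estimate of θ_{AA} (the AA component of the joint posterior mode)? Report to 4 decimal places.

0.4952

The Dirichlet prior is conjugate to the Multinomial likelihood: each posterior αⱼ = prior αⱼ + observed count nⱼ.
Posterior concentration: (21.6, 17.3, 5.7), total = 44.6.
Joint mode component: (α_{AA}−1)/(Σα−K) = 20.6/41.6 = 0.4952.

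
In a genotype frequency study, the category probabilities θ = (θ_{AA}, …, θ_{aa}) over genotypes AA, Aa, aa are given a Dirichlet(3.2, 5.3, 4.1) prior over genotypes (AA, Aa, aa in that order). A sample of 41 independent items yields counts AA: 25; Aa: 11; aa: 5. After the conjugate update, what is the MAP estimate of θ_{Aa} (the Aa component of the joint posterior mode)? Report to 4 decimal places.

The Dirichlet prior is conjugate to the Multinomial likelihood: each posterior αⱼ = prior αⱼ + observed count nⱼ.
Posterior concentration: (28.2, 16.3, 9.1), total = 53.6.
Joint mode component: (α_{Aa}−1)/(Σα−K) = 15.3/50.6 = 0.3024.

0.3024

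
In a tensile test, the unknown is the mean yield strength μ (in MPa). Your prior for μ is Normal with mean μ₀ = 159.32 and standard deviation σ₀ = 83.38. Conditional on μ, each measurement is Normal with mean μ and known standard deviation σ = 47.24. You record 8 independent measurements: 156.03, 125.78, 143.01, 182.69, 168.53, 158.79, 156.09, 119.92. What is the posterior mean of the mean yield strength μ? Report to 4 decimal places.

For Normal data with known variance σ², a Normal(μ₀, σ₀²) prior on μ is conjugate. Posterior precision = 1/σ₀² + n/σ²; posterior mean is the precision-weighted average of μ₀ and x̄.
Σxᵢ = 156.03 + 125.78 + 143.01 + 182.69 + 168.53 + 158.79 + 156.09 + 119.92 = 1210.84, so n·x̄ = 1210.84.
σ₀² = 83.38² = 6952.2244, σ² = 47.24² = 2231.6176; σ² + n·σ₀² = 2231.6176 + 8·6952.2244 = 57849.4128.
Posterior mean = (μ₀/σ₀² + n·x̄/σ²)/(1/σ₀² + n/σ²) = (σ²·μ₀ + σ₀²·n·x̄)/(σ² + n·σ₀²) = (2231.6176·159.32 + 6952.2244·1210.84)/57849.4128 = 8773572.708528/57849.4128 = 151.6623.

151.6623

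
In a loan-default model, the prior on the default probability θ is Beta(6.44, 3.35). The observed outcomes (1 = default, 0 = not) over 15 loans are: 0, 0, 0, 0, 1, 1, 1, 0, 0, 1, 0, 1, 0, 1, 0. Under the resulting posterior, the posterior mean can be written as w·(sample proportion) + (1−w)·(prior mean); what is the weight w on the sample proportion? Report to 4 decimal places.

The Beta prior is conjugate to a Binomial/Bernoulli likelihood; the update adds successes to α and failures to β.
Posterior mean = (α₀+k)/(α₀+β₀+n) = [n/(α₀+β₀+n)]·(k/n) + [(α₀+β₀)/(α₀+β₀+n)]·α₀/(α₀+β₀), so only n and the prior enter the weight.
The weight on the data is w = n/(α₀+β₀+n) = 15/(6.44+3.35+15) = 15/24.79 = 0.6051.

0.6051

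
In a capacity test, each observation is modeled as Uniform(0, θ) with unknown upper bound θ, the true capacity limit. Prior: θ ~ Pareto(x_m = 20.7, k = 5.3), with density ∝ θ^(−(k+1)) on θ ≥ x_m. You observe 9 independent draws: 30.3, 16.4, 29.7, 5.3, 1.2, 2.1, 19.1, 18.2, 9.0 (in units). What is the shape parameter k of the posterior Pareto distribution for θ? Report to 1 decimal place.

A Pareto(scale x_m, shape k) prior on the upper bound θ of Uniform(0, θ) is conjugate: posterior is Pareto(max(x_m, max xᵢ), k + n).
Sample maximum = 30.3; prior scale x_m = 20.7 → posterior scale = max = 30.3.
Posterior shape = 5.3 + 9 = 14.3.
Posterior shape k = 14.3.

14.3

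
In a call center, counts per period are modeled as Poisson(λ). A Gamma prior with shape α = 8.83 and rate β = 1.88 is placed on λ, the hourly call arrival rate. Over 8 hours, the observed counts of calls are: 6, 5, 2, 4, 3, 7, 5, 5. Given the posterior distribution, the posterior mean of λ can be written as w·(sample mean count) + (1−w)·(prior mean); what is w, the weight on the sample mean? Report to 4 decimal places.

0.8097

With a Gamma(shape α, rate β) prior, the Poisson likelihood is conjugate: the posterior is Gamma(α + ΣXᵢ, β + n).
Posterior mean = (α₀+S)/(β₀+n) = [n/(β₀+n)]·(S/n) + [β₀/(β₀+n)]·(α₀/β₀), so only n and β₀ enter the weight.
Weight on data w = n/(β₀+n) = 8/(1.88+8) = 8/9.88 = 0.8097.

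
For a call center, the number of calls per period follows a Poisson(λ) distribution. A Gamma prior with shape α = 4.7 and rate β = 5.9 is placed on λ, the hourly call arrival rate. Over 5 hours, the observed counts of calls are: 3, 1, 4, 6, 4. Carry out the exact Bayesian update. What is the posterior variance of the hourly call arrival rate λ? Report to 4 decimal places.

0.1911

With a Gamma(shape α, rate β) prior, the Poisson likelihood is conjugate: the posterior is Gamma(α + ΣXᵢ, β + n).
Sum of counts S = 18 over n = 5 hours.
Posterior: Gamma(α+S, β+n) = Gamma(4.7+18, 5.9+5) = Gamma(22.7, 10.9).
Var = α/β² = 22.7/10.9² = 0.1911.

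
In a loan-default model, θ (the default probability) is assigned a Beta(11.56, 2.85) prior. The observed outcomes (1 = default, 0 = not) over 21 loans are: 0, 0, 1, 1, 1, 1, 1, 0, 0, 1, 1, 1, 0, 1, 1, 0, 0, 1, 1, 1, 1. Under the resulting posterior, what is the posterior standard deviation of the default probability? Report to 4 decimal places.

0.0743

The Beta prior is conjugate to a Binomial/Bernoulli likelihood; the update adds successes to α and failures to β.
Posterior: Beta(α+k, β+n−k) = Beta(11.56+14, 2.85+7) = Beta(25.56, 9.85).
Var = αβ/((α+β)²(α+β+1)) = 25.56·9.85/(35.41²·36.41) = 0.00551473; SD = √0.00551473 = 0.0743.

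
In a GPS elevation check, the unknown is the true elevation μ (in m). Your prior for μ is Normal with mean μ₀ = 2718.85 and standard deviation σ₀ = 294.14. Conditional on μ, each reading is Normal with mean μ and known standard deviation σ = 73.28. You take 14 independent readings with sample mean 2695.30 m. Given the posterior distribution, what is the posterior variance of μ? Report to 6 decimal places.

For Normal data with known variance σ², a Normal(μ₀, σ₀²) prior on μ is conjugate. Posterior precision = 1/σ₀² + n/σ²; posterior mean is the precision-weighted average of μ₀ and x̄.
σ₀² = 294.14² = 86518.3396, σ² = 73.28² = 5369.9584; σ² + n·σ₀² = 5369.9584 + 14·86518.3396 = 1216626.7128.
Posterior precision = 1/σ₀² + n/σ² = 1/86518.3396 + 14/5369.9584 = (σ² + n·σ₀²)/(σ₀²σ²) = 1216626.7128/(86518.3396·5369.9584); posterior variance σₙ² = σ₀²σ²/(σ² + n·σ₀²) = 86518.3396·5369.9584/1216626.7128 = 381.875459.

381.875459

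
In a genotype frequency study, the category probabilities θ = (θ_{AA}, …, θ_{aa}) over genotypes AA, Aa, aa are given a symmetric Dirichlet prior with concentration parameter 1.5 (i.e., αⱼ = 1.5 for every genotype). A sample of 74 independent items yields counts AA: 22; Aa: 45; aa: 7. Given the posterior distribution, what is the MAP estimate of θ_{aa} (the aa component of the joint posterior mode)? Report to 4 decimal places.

0.0993

The Dirichlet prior is conjugate to the Multinomial likelihood: each posterior αⱼ = prior αⱼ + observed count nⱼ.
Posterior concentration: (23.5, 46.5, 8.5), total = 78.5.
Joint mode component: (α_{aa}−1)/(Σα−K) = 7.5/75.5 = 0.0993.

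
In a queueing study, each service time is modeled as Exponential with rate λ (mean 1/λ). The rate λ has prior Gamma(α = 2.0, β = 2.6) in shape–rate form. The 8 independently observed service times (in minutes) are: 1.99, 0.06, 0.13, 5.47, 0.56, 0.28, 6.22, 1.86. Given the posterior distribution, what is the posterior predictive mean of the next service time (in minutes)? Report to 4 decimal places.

With a Gamma(shape α, rate β) prior on the exponential rate λ, the posterior after n observations with total T = Σxᵢ is Gamma(α+n, β+T).
Sum of observations T = 16.57 minutes; n = 8.
Posterior: Gamma(2.0+8, 2.6+16.57) = Gamma(10.0, 19.17).
The predictive distribution for the next observation is Lomax; its mean is β/(α−1) = 19.17/9.0 = 2.1300.

2.1300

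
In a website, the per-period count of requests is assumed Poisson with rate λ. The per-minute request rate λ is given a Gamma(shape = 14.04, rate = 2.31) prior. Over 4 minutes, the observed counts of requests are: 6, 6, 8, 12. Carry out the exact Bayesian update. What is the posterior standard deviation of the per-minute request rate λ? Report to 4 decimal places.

1.0753

With a Gamma(shape α, rate β) prior, the Poisson likelihood is conjugate: the posterior is Gamma(α + ΣXᵢ, β + n).
Sum of counts S = 32 over n = 4 minutes.
Posterior: Gamma(α+S, β+n) = Gamma(14.04+32, 2.31+4) = Gamma(46.04, 6.31).
SD = √α/β = √46.04/6.31 = 1.0753.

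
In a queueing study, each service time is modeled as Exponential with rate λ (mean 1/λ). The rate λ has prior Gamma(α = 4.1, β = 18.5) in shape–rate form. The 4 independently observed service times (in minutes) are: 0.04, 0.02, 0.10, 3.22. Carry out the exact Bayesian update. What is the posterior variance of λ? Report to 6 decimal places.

0.016920

With a Gamma(shape α, rate β) prior on the exponential rate λ, the posterior after n observations with total T = Σxᵢ is Gamma(α+n, β+T).
Sum of observations T = 3.38 minutes; n = 4.
Posterior: Gamma(4.1+4, 18.5+3.38) = Gamma(8.1, 21.88).
Var = α/β² = 0.016920.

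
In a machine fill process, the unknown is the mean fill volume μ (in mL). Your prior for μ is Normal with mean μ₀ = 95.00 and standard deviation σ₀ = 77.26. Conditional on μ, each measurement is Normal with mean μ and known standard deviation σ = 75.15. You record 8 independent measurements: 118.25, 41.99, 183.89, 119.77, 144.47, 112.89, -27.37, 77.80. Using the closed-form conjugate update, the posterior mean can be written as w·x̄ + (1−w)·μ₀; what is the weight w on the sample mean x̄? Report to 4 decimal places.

For Normal data with known variance σ², a Normal(μ₀, σ₀²) prior on μ is conjugate. Posterior precision = 1/σ₀² + n/σ²; posterior mean is the precision-weighted average of μ₀ and x̄.
σ₀² = 77.26² = 5969.1076, σ² = 75.15² = 5647.5225. Prior precision 1/σ₀² = 1/5969.1076; data precision n/σ² = 8/5647.5225.
w = (n/σ²)/(1/σ₀² + n/σ²) = n·σ₀²/(σ² + n·σ₀²) = 8·5969.1076/(5647.5225 + 8·5969.1076) = 47752.8608/53400.3833 = 0.8942.

0.8942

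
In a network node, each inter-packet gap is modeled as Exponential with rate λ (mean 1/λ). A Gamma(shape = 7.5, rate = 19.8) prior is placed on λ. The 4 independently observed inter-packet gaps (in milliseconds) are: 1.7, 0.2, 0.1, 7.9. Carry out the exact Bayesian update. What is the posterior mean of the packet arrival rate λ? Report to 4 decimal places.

With a Gamma(shape α, rate β) prior on the exponential rate λ, the posterior after n observations with total T = Σxᵢ is Gamma(α+n, β+T).
Sum of observations T = 9.9 milliseconds; n = 4.
Posterior: Gamma(7.5+4, 19.8+9.9) = Gamma(11.5, 29.7).
Posterior mean of λ = α/β = 11.5/29.7 = 0.3872.

0.3872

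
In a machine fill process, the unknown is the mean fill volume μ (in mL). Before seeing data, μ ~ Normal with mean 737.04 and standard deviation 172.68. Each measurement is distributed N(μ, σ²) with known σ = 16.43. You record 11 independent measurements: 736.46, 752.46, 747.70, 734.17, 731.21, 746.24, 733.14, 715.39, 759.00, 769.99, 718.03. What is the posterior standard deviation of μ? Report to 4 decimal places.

4.9518

For Normal data with known variance σ², a Normal(μ₀, σ₀²) prior on μ is conjugate. Posterior precision = 1/σ₀² + n/σ²; posterior mean is the precision-weighted average of μ₀ and x̄.
σ₀² = 172.68² = 29818.3824, σ² = 16.43² = 269.9449; σ² + n·σ₀² = 269.9449 + 11·29818.3824 = 328272.1513.
Posterior precision = 1/σ₀² + n/σ² = 1/29818.3824 + 11/269.9449 = (σ² + n·σ₀²)/(σ₀²σ²) = 328272.1513/(29818.3824·269.9449); posterior variance σₙ² = σ₀²σ²/(σ² + n·σ₀²) = 29818.3824·269.9449/328272.1513 = 24.520265.
Posterior SD = √σₙ² = √(29818.3824·269.9449/328272.1513) = 4.9518.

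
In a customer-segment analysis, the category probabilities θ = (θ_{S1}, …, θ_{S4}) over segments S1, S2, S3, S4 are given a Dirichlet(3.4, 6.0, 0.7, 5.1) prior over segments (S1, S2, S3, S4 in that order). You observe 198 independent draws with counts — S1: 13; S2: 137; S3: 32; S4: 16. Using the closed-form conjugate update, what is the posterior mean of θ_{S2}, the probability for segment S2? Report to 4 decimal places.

0.6707

The Dirichlet prior is conjugate to the Multinomial likelihood: each posterior αⱼ = prior αⱼ + observed count nⱼ.
Posterior concentration: (16.4, 143.0, 32.7, 21.1), total = 213.2.
E[θ_{S2}|data] = α_{S2}/Σα = 143.0/213.2 = 0.6707.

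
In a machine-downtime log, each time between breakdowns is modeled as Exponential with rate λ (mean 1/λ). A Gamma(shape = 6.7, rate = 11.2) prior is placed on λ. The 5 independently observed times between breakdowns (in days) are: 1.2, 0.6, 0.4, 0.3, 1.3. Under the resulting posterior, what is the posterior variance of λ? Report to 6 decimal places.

0.052000

With a Gamma(shape α, rate β) prior on the exponential rate λ, the posterior after n observations with total T = Σxᵢ is Gamma(α+n, β+T).
Sum of observations T = 3.8 days; n = 5.
Posterior: Gamma(6.7+5, 11.2+3.8) = Gamma(11.7, 15.0).
Var = α/β² = 0.052000.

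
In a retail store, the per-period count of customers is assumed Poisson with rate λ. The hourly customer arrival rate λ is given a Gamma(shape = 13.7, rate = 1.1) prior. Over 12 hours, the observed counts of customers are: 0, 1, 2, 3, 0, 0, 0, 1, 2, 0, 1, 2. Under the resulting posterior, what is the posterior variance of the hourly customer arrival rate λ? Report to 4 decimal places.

0.1498

With a Gamma(shape α, rate β) prior, the Poisson likelihood is conjugate: the posterior is Gamma(α + ΣXᵢ, β + n).
Sum of counts S = 12 over n = 12 hours.
Posterior: Gamma(α+S, β+n) = Gamma(13.7+12, 1.1+12) = Gamma(25.7, 13.1).
Var = α/β² = 25.7/13.1² = 0.1498.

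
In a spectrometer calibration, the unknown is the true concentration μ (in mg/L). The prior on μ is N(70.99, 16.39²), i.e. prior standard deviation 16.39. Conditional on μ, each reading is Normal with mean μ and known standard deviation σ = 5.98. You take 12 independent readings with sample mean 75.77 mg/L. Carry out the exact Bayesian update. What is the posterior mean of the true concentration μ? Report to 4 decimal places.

For Normal data with known variance σ², a Normal(μ₀, σ₀²) prior on μ is conjugate. Posterior precision = 1/σ₀² + n/σ²; posterior mean is the precision-weighted average of μ₀ and x̄.
n·x̄ = 12·75.77 = 909.24.
σ₀² = 16.39² = 268.6321, σ² = 5.98² = 35.7604; σ² + n·σ₀² = 35.7604 + 12·268.6321 = 3259.3456.
Posterior mean = (μ₀/σ₀² + n·x̄/σ²)/(1/σ₀² + n/σ²) = (σ²·μ₀ + σ₀²·n·x̄)/(σ² + n·σ₀²) = (35.7604·70.99 + 268.6321·909.24)/3259.3456 = 246789.6814/3259.3456 = 75.7176.

75.7176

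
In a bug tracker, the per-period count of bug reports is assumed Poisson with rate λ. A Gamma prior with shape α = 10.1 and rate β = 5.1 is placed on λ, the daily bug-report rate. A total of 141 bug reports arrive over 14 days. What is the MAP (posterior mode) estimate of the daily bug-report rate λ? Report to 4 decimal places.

With a Gamma(shape α, rate β) prior, the Poisson likelihood is conjugate: the posterior is Gamma(α + ΣXᵢ, β + n).
Posterior: Gamma(α+S, β+n) = Gamma(10.1+141, 5.1+14) = Gamma(151.1, 19.1).
Mode of Gamma(α,β) for α≥1 is (α−1)/β = 150.1/19.1 = 7.8586.

7.8586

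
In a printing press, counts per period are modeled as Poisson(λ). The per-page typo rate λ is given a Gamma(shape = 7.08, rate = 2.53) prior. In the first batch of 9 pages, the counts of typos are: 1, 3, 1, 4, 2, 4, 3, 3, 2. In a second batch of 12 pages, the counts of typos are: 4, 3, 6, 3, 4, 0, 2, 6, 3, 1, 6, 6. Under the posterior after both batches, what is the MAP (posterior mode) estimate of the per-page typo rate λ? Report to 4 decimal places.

3.1058

With a Gamma(shape α, rate β) prior, the Poisson likelihood is conjugate: the posterior is Gamma(α + ΣXᵢ, β + n).
Batch 1: sum of counts S = 23 over n = 9 pages.
After batch 1: Gamma(α+S, β+n) = Gamma(7.08+23, 2.53+9) = Gamma(30.08, 11.53).
Batch 2: sum of counts S = 44 over n = 12 pages.
After batch 2: Gamma(α+S, β+n) = Gamma(30.08+44, 11.53+12) = Gamma(74.08, 23.53).
Mode of Gamma(α,β) for α≥1 is (α−1)/β = 73.08/23.53 = 3.1058.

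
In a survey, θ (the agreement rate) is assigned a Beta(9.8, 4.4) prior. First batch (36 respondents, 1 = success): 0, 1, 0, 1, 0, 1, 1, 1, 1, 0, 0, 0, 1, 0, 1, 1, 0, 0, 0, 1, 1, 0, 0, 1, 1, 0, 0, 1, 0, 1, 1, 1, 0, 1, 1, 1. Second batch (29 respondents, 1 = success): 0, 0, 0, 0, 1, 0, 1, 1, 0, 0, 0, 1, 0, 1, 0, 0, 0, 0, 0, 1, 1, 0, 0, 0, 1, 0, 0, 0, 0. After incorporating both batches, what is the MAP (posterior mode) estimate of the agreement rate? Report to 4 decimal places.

0.4767

The Beta prior is conjugate to a Binomial/Bernoulli likelihood; the update adds successes to α and failures to β.
After batch 1: Beta(9.8+20, 4.4+16) = Beta(29.8, 20.4).
After batch 2: Beta(29.8+8, 20.4+21) = Beta(37.8, 41.4).
Mode of Beta(a,b) for a,b>1 is (a−1)/(a+b−2) = 36.8/77.2 = 0.4767.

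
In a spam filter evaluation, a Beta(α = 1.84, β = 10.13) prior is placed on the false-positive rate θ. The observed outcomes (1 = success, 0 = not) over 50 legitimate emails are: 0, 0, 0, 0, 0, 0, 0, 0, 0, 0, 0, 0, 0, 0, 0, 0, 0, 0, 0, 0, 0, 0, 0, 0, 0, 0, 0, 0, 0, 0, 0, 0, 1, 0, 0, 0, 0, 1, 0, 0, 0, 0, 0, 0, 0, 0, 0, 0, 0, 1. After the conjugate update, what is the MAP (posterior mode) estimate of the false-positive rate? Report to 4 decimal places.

The Beta prior is conjugate to a Binomial/Bernoulli likelihood; the update adds successes to α and failures to β.
Posterior: Beta(α+k, β+n−k) = Beta(1.84+3, 10.13+47) = Beta(4.84, 57.13).
Mode of Beta(a,b) for a,b>1 is (a−1)/(a+b−2) = 3.84/59.97 = 0.0640.

0.0640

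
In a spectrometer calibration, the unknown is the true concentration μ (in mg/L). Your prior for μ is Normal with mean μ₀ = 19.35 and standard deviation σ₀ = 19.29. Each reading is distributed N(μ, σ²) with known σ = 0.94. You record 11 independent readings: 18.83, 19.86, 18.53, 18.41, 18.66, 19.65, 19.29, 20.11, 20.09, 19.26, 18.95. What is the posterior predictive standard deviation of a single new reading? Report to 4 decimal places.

For Normal data with known variance σ², a Normal(μ₀, σ₀²) prior on μ is conjugate. Posterior precision = 1/σ₀² + n/σ²; posterior mean is the precision-weighted average of μ₀ and x̄.
σ₀² = 19.29² = 372.1041, σ² = 0.94² = 0.8836; σ² + n·σ₀² = 0.8836 + 11·372.1041 = 4094.0287.
Posterior precision = 1/σ₀² + n/σ² = 1/372.1041 + 11/0.8836 = (σ² + n·σ₀²)/(σ₀²σ²) = 4094.0287/(372.1041·0.8836); posterior variance σₙ² = σ₀²σ²/(σ² + n·σ₀²) = 372.1041·0.8836/4094.0287 = 0.080310.
Predictive variance for one new observation = σₙ² + σ² = 372.1041·0.8836/4094.0287 + 0.8836 = σ²·(σ₀² + 4094.0287)/4094.0287 = 0.8836·4466.1328/4094.0287 = 0.963910; SD = √(0.8836·4466.1328/4094.0287) = 0.9818.

0.9818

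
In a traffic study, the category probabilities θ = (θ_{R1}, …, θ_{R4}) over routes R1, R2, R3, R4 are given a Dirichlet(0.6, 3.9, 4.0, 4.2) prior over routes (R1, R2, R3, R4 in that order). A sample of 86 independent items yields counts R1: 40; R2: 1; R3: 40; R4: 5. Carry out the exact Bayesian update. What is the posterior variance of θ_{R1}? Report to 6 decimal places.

The Dirichlet prior is conjugate to the Multinomial likelihood: each posterior αⱼ = prior αⱼ + observed count nⱼ.
Posterior concentration: (40.6, 4.9, 44.0, 9.2), total = 98.7.
Var[θ_j] = α_j(Σα−α_j)/((Σα)²(Σα+1)) = 40.6·58.1/(98.7²·99.7) = 0.002429.

0.002429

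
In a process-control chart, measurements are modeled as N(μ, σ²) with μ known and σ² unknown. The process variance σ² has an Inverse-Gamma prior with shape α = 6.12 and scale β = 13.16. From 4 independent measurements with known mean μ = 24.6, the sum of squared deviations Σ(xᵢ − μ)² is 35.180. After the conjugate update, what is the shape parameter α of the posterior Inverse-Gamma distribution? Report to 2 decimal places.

8.12

With known mean μ and an Inverse-Gamma(α, β) prior on σ², the Normal likelihood is conjugate: posterior is Inv-Gamma(α + n/2, β + Σ(xᵢ−μ)²/2).
Posterior: Inv-Gamma(6.12 + 4/2, 13.16 + 35.180/2) = Inv-Gamma(8.12, 30.7500).
Posterior α = 8.12.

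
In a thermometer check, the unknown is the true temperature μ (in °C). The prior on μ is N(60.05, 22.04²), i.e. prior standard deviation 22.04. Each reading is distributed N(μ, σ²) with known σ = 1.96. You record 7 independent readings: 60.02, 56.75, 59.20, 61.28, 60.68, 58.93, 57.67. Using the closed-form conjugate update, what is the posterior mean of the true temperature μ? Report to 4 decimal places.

For Normal data with known variance σ², a Normal(μ₀, σ₀²) prior on μ is conjugate. Posterior precision = 1/σ₀² + n/σ²; posterior mean is the precision-weighted average of μ₀ and x̄.
Σxᵢ = 60.02 + 56.75 + 59.20 + 61.28 + 60.68 + 58.93 + 57.67 = 414.53, so n·x̄ = 414.53.
σ₀² = 22.04² = 485.7616, σ² = 1.96² = 3.8416; σ² + n·σ₀² = 3.8416 + 7·485.7616 = 3404.1728.
Posterior mean = (μ₀/σ₀² + n·x̄/σ²)/(1/σ₀² + n/σ²) = (σ²·μ₀ + σ₀²·n·x̄)/(σ² + n·σ₀²) = (3.8416·60.05 + 485.7616·414.53)/3404.1728 = 201593.444128/3404.1728 = 59.2195.

59.2195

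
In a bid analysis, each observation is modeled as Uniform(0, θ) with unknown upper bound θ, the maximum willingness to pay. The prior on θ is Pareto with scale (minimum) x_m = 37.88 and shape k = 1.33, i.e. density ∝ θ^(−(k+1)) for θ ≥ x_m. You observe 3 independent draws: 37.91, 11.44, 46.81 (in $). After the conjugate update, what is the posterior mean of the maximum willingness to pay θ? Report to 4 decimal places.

60.8671

A Pareto(scale x_m, shape k) prior on the upper bound θ of Uniform(0, θ) is conjugate: posterior is Pareto(max(x_m, max xᵢ), k + n).
Sample maximum = 46.81; prior scale x_m = 37.88 → posterior scale = max = 46.81.
Posterior shape = 1.33 + 3 = 4.33.
E[θ|data] = k·x_m/(k−1) = 4.33·46.81/3.33 = 60.8671.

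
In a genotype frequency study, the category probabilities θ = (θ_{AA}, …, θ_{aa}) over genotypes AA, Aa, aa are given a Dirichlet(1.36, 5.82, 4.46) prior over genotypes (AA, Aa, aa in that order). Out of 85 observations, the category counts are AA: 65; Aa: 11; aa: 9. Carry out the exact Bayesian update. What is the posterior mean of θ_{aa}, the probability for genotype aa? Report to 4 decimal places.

The Dirichlet prior is conjugate to the Multinomial likelihood: each posterior αⱼ = prior αⱼ + observed count nⱼ.
Posterior concentration: (66.36, 16.82, 13.46), total = 96.64.
E[θ_{aa}|data] = α_{aa}/Σα = 13.46/96.64 = 0.1393.

0.1393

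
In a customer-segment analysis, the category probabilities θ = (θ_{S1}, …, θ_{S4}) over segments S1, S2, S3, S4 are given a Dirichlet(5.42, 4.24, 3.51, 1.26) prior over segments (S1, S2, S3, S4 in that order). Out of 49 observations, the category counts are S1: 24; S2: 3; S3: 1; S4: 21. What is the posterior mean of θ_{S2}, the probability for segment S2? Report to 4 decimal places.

0.1141

The Dirichlet prior is conjugate to the Multinomial likelihood: each posterior αⱼ = prior αⱼ + observed count nⱼ.
Posterior concentration: (29.42, 7.24, 4.51, 22.26), total = 63.43.
E[θ_{S2}|data] = α_{S2}/Σα = 7.24/63.43 = 0.1141.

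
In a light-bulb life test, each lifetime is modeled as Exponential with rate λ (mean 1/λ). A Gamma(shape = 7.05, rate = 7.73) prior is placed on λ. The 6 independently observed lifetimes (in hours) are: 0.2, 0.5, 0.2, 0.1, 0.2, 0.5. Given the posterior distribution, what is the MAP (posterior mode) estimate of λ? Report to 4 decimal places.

1.2778

With a Gamma(shape α, rate β) prior on the exponential rate λ, the posterior after n observations with total T = Σxᵢ is Gamma(α+n, β+T).
Sum of observations T = 1.7 hours; n = 6.
Posterior: Gamma(7.05+6, 7.73+1.7) = Gamma(13.05, 9.43).
Mode = (α−1)/β = 1.2778.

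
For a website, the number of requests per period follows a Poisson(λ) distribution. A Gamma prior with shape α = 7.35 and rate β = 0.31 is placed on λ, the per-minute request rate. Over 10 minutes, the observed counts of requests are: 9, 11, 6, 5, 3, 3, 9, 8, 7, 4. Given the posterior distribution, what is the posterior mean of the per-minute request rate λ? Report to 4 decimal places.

With a Gamma(shape α, rate β) prior, the Poisson likelihood is conjugate: the posterior is Gamma(α + ΣXᵢ, β + n).
Sum of counts S = 65 over n = 10 minutes.
Posterior: Gamma(α+S, β+n) = Gamma(7.35+65, 0.31+10) = Gamma(72.35, 10.31).
Posterior mean = α/β = 72.35/10.31 = 7.0175.

7.0175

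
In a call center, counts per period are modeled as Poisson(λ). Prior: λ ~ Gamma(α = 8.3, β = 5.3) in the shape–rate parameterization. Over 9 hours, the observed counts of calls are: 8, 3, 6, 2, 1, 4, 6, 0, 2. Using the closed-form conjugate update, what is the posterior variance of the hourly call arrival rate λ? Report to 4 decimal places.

0.1971

With a Gamma(shape α, rate β) prior, the Poisson likelihood is conjugate: the posterior is Gamma(α + ΣXᵢ, β + n).
Sum of counts S = 32 over n = 9 hours.
Posterior: Gamma(α+S, β+n) = Gamma(8.3+32, 5.3+9) = Gamma(40.3, 14.3).
Var = α/β² = 40.3/14.3² = 0.1971.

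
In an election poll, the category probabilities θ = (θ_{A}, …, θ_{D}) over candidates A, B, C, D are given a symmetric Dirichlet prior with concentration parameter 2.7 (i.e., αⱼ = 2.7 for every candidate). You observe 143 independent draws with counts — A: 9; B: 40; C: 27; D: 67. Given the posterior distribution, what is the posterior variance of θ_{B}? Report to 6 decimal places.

0.001296

The Dirichlet prior is conjugate to the Multinomial likelihood: each posterior αⱼ = prior αⱼ + observed count nⱼ.
Posterior concentration: (11.7, 42.7, 29.7, 69.7), total = 153.8.
Var[θ_j] = α_j(Σα−α_j)/((Σα)²(Σα+1)) = 42.7·111.1/(153.8²·154.8) = 0.001296.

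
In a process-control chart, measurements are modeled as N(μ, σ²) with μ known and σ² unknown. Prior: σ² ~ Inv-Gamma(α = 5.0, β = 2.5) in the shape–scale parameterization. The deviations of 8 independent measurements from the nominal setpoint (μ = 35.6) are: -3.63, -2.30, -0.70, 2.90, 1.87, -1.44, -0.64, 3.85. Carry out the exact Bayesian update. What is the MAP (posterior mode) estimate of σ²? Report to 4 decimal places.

With known mean μ and an Inverse-Gamma(α, β) prior on σ², the Normal likelihood is conjugate: posterior is Inv-Gamma(α + n/2, β + Σ(xᵢ−μ)²/2).
Σ(xᵢ−μ)² = (-3.63)² + (-2.30)² + (-0.70)² + (2.90)² + (1.87)² + (-1.44)² + (-0.64)² + (3.85)² = 48.1695.
Posterior: Inv-Gamma(5.0 + 8/2, 2.5 + 48.1695/2) = Inv-Gamma(9.00, 26.58475).
Mode = β/(α+1) = 26.58475/10.00 = 2.6585.

2.6585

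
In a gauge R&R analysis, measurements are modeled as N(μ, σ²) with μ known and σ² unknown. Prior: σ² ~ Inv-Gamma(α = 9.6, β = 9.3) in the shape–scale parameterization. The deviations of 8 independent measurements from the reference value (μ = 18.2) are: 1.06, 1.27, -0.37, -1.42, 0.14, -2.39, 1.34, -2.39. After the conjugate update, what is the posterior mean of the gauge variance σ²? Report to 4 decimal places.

1.4575

With known mean μ and an Inverse-Gamma(α, β) prior on σ², the Normal likelihood is conjugate: posterior is Inv-Gamma(α + n/2, β + Σ(xᵢ−μ)²/2).
Σ(xᵢ−μ)² = (1.06)² + (1.27)² + (-0.37)² + (-1.42)² + (0.14)² + (-2.39)² + (1.34)² + (-2.39)² = 18.1292.
Posterior: Inv-Gamma(9.6 + 8/2, 9.3 + 18.1292/2) = Inv-Gamma(13.60, 18.36460).
E[σ²|data] = β/(α−1) = 18.36460/12.60 = 1.4575.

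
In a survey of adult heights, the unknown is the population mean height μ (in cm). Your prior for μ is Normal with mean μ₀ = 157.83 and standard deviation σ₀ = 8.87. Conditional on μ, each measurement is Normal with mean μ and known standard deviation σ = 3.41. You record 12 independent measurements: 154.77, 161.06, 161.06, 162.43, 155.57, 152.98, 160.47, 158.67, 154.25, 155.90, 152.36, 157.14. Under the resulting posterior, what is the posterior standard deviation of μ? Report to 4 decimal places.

For Normal data with known variance σ², a Normal(μ₀, σ₀²) prior on μ is conjugate. Posterior precision = 1/σ₀² + n/σ²; posterior mean is the precision-weighted average of μ₀ and x̄.
σ₀² = 8.87² = 78.6769, σ² = 3.41² = 11.6281; σ² + n·σ₀² = 11.6281 + 12·78.6769 = 955.7509.
Posterior precision = 1/σ₀² + n/σ² = 1/78.6769 + 12/11.6281 = (σ² + n·σ₀²)/(σ₀²σ²) = 955.7509/(78.6769·11.6281); posterior variance σₙ² = σ₀²σ²/(σ² + n·σ₀²) = 78.6769·11.6281/955.7509 = 0.957219.
Posterior SD = √σₙ² = √(78.6769·11.6281/955.7509) = 0.9784.

0.9784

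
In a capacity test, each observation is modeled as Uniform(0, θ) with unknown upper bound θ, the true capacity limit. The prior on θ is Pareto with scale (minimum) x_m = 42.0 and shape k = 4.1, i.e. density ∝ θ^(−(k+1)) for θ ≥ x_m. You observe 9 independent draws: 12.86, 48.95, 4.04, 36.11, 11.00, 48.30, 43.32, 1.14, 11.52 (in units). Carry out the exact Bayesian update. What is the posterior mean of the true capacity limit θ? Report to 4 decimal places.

A Pareto(scale x_m, shape k) prior on the upper bound θ of Uniform(0, θ) is conjugate: posterior is Pareto(max(x_m, max xᵢ), k + n).
Sample maximum = 48.95; prior scale x_m = 42.0 → posterior scale = max = 48.95.
Posterior shape = 4.1 + 9 = 13.1.
E[θ|data] = k·x_m/(k−1) = 13.1·48.95/12.1 = 52.9955.

52.9955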